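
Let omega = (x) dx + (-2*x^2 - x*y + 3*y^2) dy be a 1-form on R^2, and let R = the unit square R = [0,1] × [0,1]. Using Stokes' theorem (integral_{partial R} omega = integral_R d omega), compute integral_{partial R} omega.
integral_(partial R) omega = -5/2

Stokes: integral_partial_R omega = integral_R d omega with d omega = (∂Q/∂x - ∂P/∂y) dx ∧ dy.
  ∂Q/∂x = -4*x - y
  ∂P/∂y = 0
  integrand = ∂Q/∂x - ∂P/∂y = -4*x - y.
Integrating over R: integral_0^1 integral_0^1 (-4*x - y) dx dy = -5/2.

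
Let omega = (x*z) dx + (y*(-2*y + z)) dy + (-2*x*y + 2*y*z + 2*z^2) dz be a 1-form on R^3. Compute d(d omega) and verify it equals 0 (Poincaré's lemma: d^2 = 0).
d(d omega) = 0

Step 1: d omega = sum_{i<j} (∂f_j/∂x_i - ∂f_i/∂x_j) dx_i ∧ dx_j:
  coeff of dx ∧ dy: 0
  coeff of dx ∧ dz: -x - 2*y
  coeff of dy ∧ dz: -2*x - y + 2*z
Step 2: Apply d again to each 2-form coefficient. The only possible 3-form in R^3 is dx ∧ dy ∧ dz, with coefficient
  ∂(coeff of dy∧dz)/∂x - ∂(coeff of dx∧dz)/∂y + ∂(coeff of dx∧dy)/∂z
  = ∂/∂x (-2*x - y + 2*z) - ∂/∂y (-x - 2*y) + ∂/∂z (0).
Each of these terms simplifies to sums of mixed partials that cancel in pairs. The result is 0 (by equality of mixed partials for smooth functions — Schwarz / Clairaut).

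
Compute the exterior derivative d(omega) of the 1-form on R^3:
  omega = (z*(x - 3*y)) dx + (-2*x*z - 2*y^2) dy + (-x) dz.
d(omega) = (z) dx ∧ dy + (-x + 3*y - 1) dx ∧ dz + (2*x) dy ∧ dz

For a 1-form omega = sum_i f_i dx_i, the exterior derivative is
  d(omega) = sum_{i < j} (∂f_j/∂x_i - ∂f_i/∂x_j) dx_i ∧ dx_j.
  coefficient of dx ∧ dy: ∂f_2/∂x - ∂f_1/∂y = ∂(-2*x*z - 2*y^2)/∂x - ∂(z*(x - 3*y))/∂y = z
  coefficient of dx ∧ dz: ∂f_3/∂x - ∂f_1/∂z = ∂(-x)/∂x - ∂(z*(x - 3*y))/∂z = -x + 3*y - 1
  coefficient of dy ∧ dz: ∂f_3/∂y - ∂f_2/∂z = ∂(-x)/∂y - ∂(-2*x*z - 2*y^2)/∂z = 2*x
Assembling: d(omega) = (z) dx ∧ dy + (-x + 3*y - 1) dx ∧ dz + (2*x) dy ∧ dz.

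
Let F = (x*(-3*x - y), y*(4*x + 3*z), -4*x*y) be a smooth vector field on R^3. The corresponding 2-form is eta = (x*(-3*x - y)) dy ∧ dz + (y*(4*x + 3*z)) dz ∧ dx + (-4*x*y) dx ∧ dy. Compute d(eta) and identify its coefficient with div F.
d(eta) = (-2*x - y + 3*z) dx ∧ dy ∧ dz; div F = -2*x - y + 3*z

For a 2-form in R^3 of the form above, applying d gives a 3-form with coefficient ∂P/∂x + ∂Q/∂y + ∂R/∂z:
  ∂P/∂x = -6*x - y
  ∂Q/∂y = 4*x + 3*z
  ∂R/∂z = 0
Sum = -2*x - y + 3*z, which is exactly div F.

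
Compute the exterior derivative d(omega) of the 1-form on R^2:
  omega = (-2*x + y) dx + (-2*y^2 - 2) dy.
d(omega) = (-1) dx ∧ dy

For a 1-form omega = sum_i f_i dx_i, the exterior derivative is
  d(omega) = sum_{i < j} (∂f_j/∂x_i - ∂f_i/∂x_j) dx_i ∧ dx_j.
  coefficient of dx ∧ dy: ∂f_2/∂x - ∂f_1/∂y = ∂(-2*y^2 - 2)/∂x - ∂(-2*x + y)/∂y = -1
Assembling: d(omega) = (-1) dx ∧ dy.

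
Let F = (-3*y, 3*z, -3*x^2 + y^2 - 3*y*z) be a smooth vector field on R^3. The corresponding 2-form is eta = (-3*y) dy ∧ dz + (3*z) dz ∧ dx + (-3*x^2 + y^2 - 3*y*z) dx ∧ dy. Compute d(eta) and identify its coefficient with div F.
d(eta) = (-3*y) dx ∧ dy ∧ dz; div F = -3*y

For a 2-form in R^3 of the form above, applying d gives a 3-form with coefficient ∂P/∂x + ∂Q/∂y + ∂R/∂z:
  ∂P/∂x = 0
  ∂Q/∂y = 0
  ∂R/∂z = -3*y
Sum = -3*y, which is exactly div F.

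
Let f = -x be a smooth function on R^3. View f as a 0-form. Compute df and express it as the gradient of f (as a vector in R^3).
df = (-1) dx + (0) dy + (0) dz; grad f = (-1, 0, 0)

For a 0-form f, d f = (∂f/∂x) dx + (∂f/∂y) dy + (∂f/∂z) dz. The components of the vector representation are exactly the entries of grad f in Cartesian coordinates:
  ∂f/∂x = -1
  ∂f/∂y = 0
  ∂f/∂z = 0.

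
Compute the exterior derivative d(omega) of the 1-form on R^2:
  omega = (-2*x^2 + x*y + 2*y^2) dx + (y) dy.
d(omega) = (-x - 4*y) dx ∧ dy

For a 1-form omega = sum_i f_i dx_i, the exterior derivative is
  d(omega) = sum_{i < j} (∂f_j/∂x_i - ∂f_i/∂x_j) dx_i ∧ dx_j.
  coefficient of dx ∧ dy: ∂f_2/∂x - ∂f_1/∂y = ∂(y)/∂x - ∂(-2*x^2 + x*y + 2*y^2)/∂y = -x - 4*y
Assembling: d(omega) = (-x - 4*y) dx ∧ dy.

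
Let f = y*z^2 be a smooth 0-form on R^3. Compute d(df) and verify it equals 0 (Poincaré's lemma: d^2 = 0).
d(df) = 0

Step 1: df = sum_i (∂f/∂x_i) dx_i = (0) dx + (z^2) dy + (2*y*z) dz.
Step 2: Apply d again. Using the 1-form formula, the coefficient of dx ∧ dy in d(df) is ∂^2 f/∂x ∂y - ∂^2 f/∂y ∂x = (0) - (0) = 0 (equality of mixed partials for smooth f).
Similarly for dx ∧ dz and dy ∧ dz — all coefficients vanish. So d(df) = 0.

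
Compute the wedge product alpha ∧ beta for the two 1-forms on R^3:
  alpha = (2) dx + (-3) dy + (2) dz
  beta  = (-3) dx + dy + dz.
alpha ∧ beta = (-7) dx ∧ dy + (8) dx ∧ dz + (-5) dy ∧ dz

Distribute the wedge, using dx_i ∧ dx_j = -dx_j ∧ dx_i and dx_i ∧ dx_i = 0. For each pair (i, j) with i < j, the coefficient of dx_i ∧ dx_j in alpha ∧ beta is (alpha_i * beta_j - alpha_j * beta_i). Collecting: alpha ∧ beta = (-7) dx ∧ dy + (8) dx ∧ dz + (-5) dy ∧ dz.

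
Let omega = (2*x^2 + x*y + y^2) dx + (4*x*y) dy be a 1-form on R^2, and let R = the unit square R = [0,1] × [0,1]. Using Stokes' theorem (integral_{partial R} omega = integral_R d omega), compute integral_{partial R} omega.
integral_(partial R) omega = 1/2

Stokes: integral_partial_R omega = integral_R d omega with d omega = (∂Q/∂x - ∂P/∂y) dx ∧ dy.
  ∂Q/∂x = 4*y
  ∂P/∂y = x + 2*y
  integrand = ∂Q/∂x - ∂P/∂y = -x + 2*y.
Integrating over R: integral_0^1 integral_0^1 (-x + 2*y) dx dy = 1/2.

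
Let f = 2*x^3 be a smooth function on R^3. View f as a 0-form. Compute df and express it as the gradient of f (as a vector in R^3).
df = (6*x^2) dx + (0) dy + (0) dz; grad f = (6*x^2, 0, 0)

For a 0-form f, d f = (∂f/∂x) dx + (∂f/∂y) dy + (∂f/∂z) dz. The components of the vector representation are exactly the entries of grad f in Cartesian coordinates:
  ∂f/∂x = 6*x^2
  ∂f/∂y = 0
  ∂f/∂z = 0.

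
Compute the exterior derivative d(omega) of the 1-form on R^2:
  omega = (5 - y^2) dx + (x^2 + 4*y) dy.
d(omega) = (2*x + 2*y) dx ∧ dy

For a 1-form omega = sum_i f_i dx_i, the exterior derivative is
  d(omega) = sum_{i < j} (∂f_j/∂x_i - ∂f_i/∂x_j) dx_i ∧ dx_j.
  coefficient of dx ∧ dy: ∂f_2/∂x - ∂f_1/∂y = ∂(x^2 + 4*y)/∂x - ∂(5 - y^2)/∂y = 2*x + 2*y
Assembling: d(omega) = (2*x + 2*y) dx ∧ dy.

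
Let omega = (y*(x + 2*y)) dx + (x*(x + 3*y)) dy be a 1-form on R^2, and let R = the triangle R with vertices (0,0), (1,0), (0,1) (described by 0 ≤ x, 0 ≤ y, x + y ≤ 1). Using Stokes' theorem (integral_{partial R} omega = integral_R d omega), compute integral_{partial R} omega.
integral_(partial R) omega = 0

Stokes: integral_partial_R omega = integral_R d omega with d omega = (∂Q/∂x - ∂P/∂y) dx ∧ dy.
  ∂Q/∂x = 2*x + 3*y
  ∂P/∂y = x + 4*y
  integrand = ∂Q/∂x - ∂P/∂y = x - y.
Integrating over R: integral_0^1 integral_0^{1-x} (x - y) dy dx = 0.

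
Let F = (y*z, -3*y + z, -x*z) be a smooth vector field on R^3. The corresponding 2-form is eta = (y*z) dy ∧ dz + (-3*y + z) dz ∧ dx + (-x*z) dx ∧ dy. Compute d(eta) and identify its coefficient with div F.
d(eta) = (-x - 3) dx ∧ dy ∧ dz; div F = -x - 3

For a 2-form in R^3 of the form above, applying d gives a 3-form with coefficient ∂P/∂x + ∂Q/∂y + ∂R/∂z:
  ∂P/∂x = 0
  ∂Q/∂y = -3
  ∂R/∂z = -x
Sum = -x - 3, which is exactly div F.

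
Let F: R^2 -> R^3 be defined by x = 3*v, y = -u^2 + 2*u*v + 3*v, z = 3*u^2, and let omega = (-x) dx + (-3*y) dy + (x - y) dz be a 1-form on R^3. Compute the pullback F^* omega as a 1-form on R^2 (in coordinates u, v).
F^* omega = (6*v*(u^2 - 2*u*v + 3*u - 3*v)) du + (6*u^3 - 12*u^2*v + 9*u^2 - 36*u*v - 36*v) dv

Using F^*(f dg) = (f ∘ F) d(g ∘ F), substitute each coordinate x_i by F_i(u, v) in f_i, and replace dx_i by d F_i = (∂F_i/∂u) du + (∂F_i/∂v) dv.
  For the x component: f_1(F) = -3*v; d F_1 = (0) du + (3) dv
  For the y component: f_2(F) = 3*u^2 - 6*u*v - 9*v; d F_2 = (-2*u + 2*v) du + (2*u + 3) dv
  For the z component: f_3(F) = u*(u - 2*v); d F_3 = (6*u) du + (0) dv
Combining and collecting du, dv coefficients:
  coeff of du: 6*v*(u^2 - 2*u*v + 3*u - 3*v)
  coeff of dv: 6*u^3 - 12*u^2*v + 9*u^2 - 36*u*v - 36*v
F^* omega = (6*v*(u^2 - 2*u*v + 3*u - 3*v)) du + (6*u^3 - 12*u^2*v + 9*u^2 - 36*u*v - 36*v) dv.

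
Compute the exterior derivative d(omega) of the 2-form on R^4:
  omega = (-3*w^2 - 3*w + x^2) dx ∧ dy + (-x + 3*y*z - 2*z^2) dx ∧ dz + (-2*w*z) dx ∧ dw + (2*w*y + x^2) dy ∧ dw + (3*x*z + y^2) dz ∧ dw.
d(omega) = (-6*w + 2*x - 3) dx ∧ dy ∧ dw + (-3*z) dx ∧ dy ∧ dz + (2*w + 3*z) dx ∧ dz ∧ dw + (2*y) dy ∧ dz ∧ dw

For a 2-form omega = sum_{i<j} g_{ij} dx_i ∧ dx_j, the exterior derivative is
  d(omega) = sum_{i<j} d(g_{ij}) ∧ dx_i ∧ dx_j = sum_{i<j, k} (∂g_{ij}/∂x_k) dx_k ∧ dx_i ∧ dx_j.
Expand each term, using dx_k ∧ dx_i ∧ dx_j = sgn(permutation) dx_{(a)} ∧ dx_{(b)} ∧ dx_{(c)} with (a < b < c) sorted:
  d(-3*w^2 - 3*w + x^2) includes (∂/∂w)(-3*w^2 - 3*w + x^2) dw = (-6*w - 3) dw, which multiplied by dx ∧ dy gives (-6*w - 3) dx ∧ dy ∧ dw
  d(-x + 3*y*z - 2*z^2) includes (∂/∂y)(-x + 3*y*z - 2*z^2) dy = (3*z) dy, which multiplied by dx ∧ dz gives (-3*z) dx ∧ dy ∧ dz
  d(-2*w*z) includes (∂/∂z)(-2*w*z) dz = (-2*w) dz, which multiplied by dx ∧ dw gives (2*w) dx ∧ dz ∧ dw
  d(2*w*y + x^2) includes (∂/∂x)(2*w*y + x^2) dx = (2*x) dx, which multiplied by dy ∧ dw gives (2*x) dx ∧ dy ∧ dw
  d(3*x*z + y^2) includes (∂/∂x)(3*x*z + y^2) dx = (3*z) dx, which multiplied by dz ∧ dw gives (3*z) dx ∧ dz ∧ dw
  d(3*x*z + y^2) includes (∂/∂y)(3*x*z + y^2) dy = (2*y) dy, which multiplied by dz ∧ dw gives (2*y) dy ∧ dz ∧ dw
Collecting like 3-forms: d(omega) = (-6*w + 2*x - 3) dx ∧ dy ∧ dw + (-3*z) dx ∧ dy ∧ dz + (2*w + 3*z) dx ∧ dz ∧ dw + (2*y) dy ∧ dz ∧ dw.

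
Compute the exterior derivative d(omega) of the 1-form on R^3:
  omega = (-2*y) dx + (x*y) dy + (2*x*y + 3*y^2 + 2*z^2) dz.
d(omega) = (y + 2) dx ∧ dy + (2*y) dx ∧ dz + (2*x + 6*y) dy ∧ dz

For a 1-form omega = sum_i f_i dx_i, the exterior derivative is
  d(omega) = sum_{i < j} (∂f_j/∂x_i - ∂f_i/∂x_j) dx_i ∧ dx_j.
  coefficient of dx ∧ dy: ∂f_2/∂x - ∂f_1/∂y = ∂(x*y)/∂x - ∂(-2*y)/∂y = y + 2
  coefficient of dx ∧ dz: ∂f_3/∂x - ∂f_1/∂z = ∂(2*x*y + 3*y^2 + 2*z^2)/∂x - ∂(-2*y)/∂z = 2*y
  coefficient of dy ∧ dz: ∂f_3/∂y - ∂f_2/∂z = ∂(2*x*y + 3*y^2 + 2*z^2)/∂y - ∂(x*y)/∂z = 2*x + 6*y
Assembling: d(omega) = (y + 2) dx ∧ dy + (2*y) dx ∧ dz + (2*x + 6*y) dy ∧ dz.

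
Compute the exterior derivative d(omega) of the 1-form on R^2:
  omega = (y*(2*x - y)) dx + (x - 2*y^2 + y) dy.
d(omega) = (-2*x + 2*y + 1) dx ∧ dy

For a 1-form omega = sum_i f_i dx_i, the exterior derivative is
  d(omega) = sum_{i < j} (∂f_j/∂x_i - ∂f_i/∂x_j) dx_i ∧ dx_j.
  coefficient of dx ∧ dy: ∂f_2/∂x - ∂f_1/∂y = ∂(x - 2*y^2 + y)/∂x - ∂(y*(2*x - y))/∂y = -2*x + 2*y + 1
Assembling: d(omega) = (-2*x + 2*y + 1) dx ∧ dy.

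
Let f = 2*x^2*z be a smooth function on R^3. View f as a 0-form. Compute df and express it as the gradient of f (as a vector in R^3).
df = (4*x*z) dx + (0) dy + (2*x^2) dz; grad f = (4*x*z, 0, 2*x^2)

For a 0-form f, d f = (∂f/∂x) dx + (∂f/∂y) dy + (∂f/∂z) dz. The components of the vector representation are exactly the entries of grad f in Cartesian coordinates:
  ∂f/∂x = 4*x*z
  ∂f/∂y = 0
  ∂f/∂z = 2*x^2.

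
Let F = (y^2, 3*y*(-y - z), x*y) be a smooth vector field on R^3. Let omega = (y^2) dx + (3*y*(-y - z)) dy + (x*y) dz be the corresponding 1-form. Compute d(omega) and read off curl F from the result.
d(omega) = (x + 3*y) dy ∧ dz + (-y) dz ∧ dx + (-2*y) dx ∧ dy; curl F = (x + 3*y, -y, -2*y)

d omega = sum_{i<j} (∂f_j/∂x_i - ∂f_i/∂x_j) dx_i ∧ dx_j. Under the identification (dy ∧ dz, dz ∧ dx, dx ∧ dy) ↔ (e_x, e_y, e_z), the coefficients are exactly the components of curl F. Compute:
  ∂R/∂y - ∂Q/∂z = (x) - (-3*y) = x + 3*y
  ∂P/∂z - ∂R/∂x = (0) - (y) = -y
  ∂Q/∂x - ∂P/∂y = (0) - (2*y) = -2*y.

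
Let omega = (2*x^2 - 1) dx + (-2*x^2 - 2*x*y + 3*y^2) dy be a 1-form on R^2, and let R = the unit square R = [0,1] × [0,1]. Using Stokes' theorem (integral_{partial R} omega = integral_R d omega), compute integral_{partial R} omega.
integral_(partial R) omega = -3

Stokes: integral_partial_R omega = integral_R d omega with d omega = (∂Q/∂x - ∂P/∂y) dx ∧ dy.
  ∂Q/∂x = -4*x - 2*y
  ∂P/∂y = 0
  integrand = ∂Q/∂x - ∂P/∂y = -4*x - 2*y.
Integrating over R: integral_0^1 integral_0^1 (-4*x - 2*y) dx dy = -3.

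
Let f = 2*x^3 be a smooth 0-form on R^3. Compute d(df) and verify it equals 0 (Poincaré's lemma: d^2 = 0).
d(df) = 0

Step 1: df = sum_i (∂f/∂x_i) dx_i = (6*x^2) dx + (0) dy + (0) dz.
Step 2: Apply d again. Using the 1-form formula, the coefficient of dx ∧ dy in d(df) is ∂^2 f/∂x ∂y - ∂^2 f/∂y ∂x = (0) - (0) = 0 (equality of mixed partials for smooth f).
Similarly for dx ∧ dz and dy ∧ dz — all coefficients vanish. So d(df) = 0.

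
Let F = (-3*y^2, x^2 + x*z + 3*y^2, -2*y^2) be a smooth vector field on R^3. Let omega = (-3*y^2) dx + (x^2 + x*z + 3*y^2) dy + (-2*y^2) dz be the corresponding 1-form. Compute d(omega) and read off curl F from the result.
d(omega) = (-x - 4*y) dy ∧ dz + (0) dz ∧ dx + (2*x + 6*y + z) dx ∧ dy; curl F = (-x - 4*y, 0, 2*x + 6*y + z)

d omega = sum_{i<j} (∂f_j/∂x_i - ∂f_i/∂x_j) dx_i ∧ dx_j. Under the identification (dy ∧ dz, dz ∧ dx, dx ∧ dy) ↔ (e_x, e_y, e_z), the coefficients are exactly the components of curl F. Compute:
  ∂R/∂y - ∂Q/∂z = (-4*y) - (x) = -x - 4*y
  ∂P/∂z - ∂R/∂x = (0) - (0) = 0
  ∂Q/∂x - ∂P/∂y = (2*x + z) - (-6*y) = 2*x + 6*y + z.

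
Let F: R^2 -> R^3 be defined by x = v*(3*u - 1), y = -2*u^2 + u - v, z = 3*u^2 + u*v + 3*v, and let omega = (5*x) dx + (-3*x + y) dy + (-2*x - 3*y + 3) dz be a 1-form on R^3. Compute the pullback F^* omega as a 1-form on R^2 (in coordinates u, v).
F^* omega = (44*u^3 + 6*u^2*v - 24*u^2 + 39*u*v^2 + 10*u*v + 19*u - 10*v^2 + 5*v) du + (6*u^3 + 39*u^2*v + 17*u^2 - 34*u*v - 7*u + 18*v + 9) dv

Using F^*(f dg) = (f ∘ F) d(g ∘ F), substitute each coordinate x_i by F_i(u, v) in f_i, and replace dx_i by d F_i = (∂F_i/∂u) du + (∂F_i/∂v) dv.
  For the x component: f_1(F) = 5*v*(3*u - 1); d F_1 = (3*v) du + (3*u - 1) dv
  For the y component: f_2(F) = -2*u^2 - 9*u*v + u + 2*v; d F_2 = (1 - 4*u) du + (-1) dv
  For the z component: f_3(F) = 6*u^2 - 6*u*v - 3*u + 5*v + 3; d F_3 = (6*u + v) du + (u + 3) dv
Combining and collecting du, dv coefficients:
  coeff of du: 44*u^3 + 6*u^2*v - 24*u^2 + 39*u*v^2 + 10*u*v + 19*u - 10*v^2 + 5*v
  coeff of dv: 6*u^3 + 39*u^2*v + 17*u^2 - 34*u*v - 7*u + 18*v + 9
F^* omega = (44*u^3 + 6*u^2*v - 24*u^2 + 39*u*v^2 + 10*u*v + 19*u - 10*v^2 + 5*v) du + (6*u^3 + 39*u^2*v + 17*u^2 - 34*u*v - 7*u + 18*v + 9) dv.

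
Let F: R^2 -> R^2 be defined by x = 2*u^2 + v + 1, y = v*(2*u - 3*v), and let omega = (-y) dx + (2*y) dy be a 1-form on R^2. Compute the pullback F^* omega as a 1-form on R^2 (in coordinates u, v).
F^* omega = (4*v*(-2*u^2 + 5*u*v - 3*v^2)) du + (v*(8*u^2 - 36*u*v - 2*u + 36*v^2 + 3*v)) dv

Using F^*(f dg) = (f ∘ F) d(g ∘ F), substitute each coordinate x_i by F_i(u, v) in f_i, and replace dx_i by d F_i = (∂F_i/∂u) du + (∂F_i/∂v) dv.
  For the x component: f_1(F) = v*(-2*u + 3*v); d F_1 = (4*u) du + (1) dv
  For the y component: f_2(F) = 2*v*(2*u - 3*v); d F_2 = (2*v) du + (2*u - 6*v) dv
Combining and collecting du, dv coefficients:
  coeff of du: 4*v*(-2*u^2 + 5*u*v - 3*v^2)
  coeff of dv: v*(8*u^2 - 36*u*v - 2*u + 36*v^2 + 3*v)
F^* omega = (4*v*(-2*u^2 + 5*u*v - 3*v^2)) du + (v*(8*u^2 - 36*u*v - 2*u + 36*v^2 + 3*v)) dv.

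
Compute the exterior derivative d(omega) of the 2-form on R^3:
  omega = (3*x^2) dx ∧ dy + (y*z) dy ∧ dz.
d(omega) = 0

For a 2-form omega = sum_{i<j} g_{ij} dx_i ∧ dx_j, the exterior derivative is
  d(omega) = sum_{i<j} d(g_{ij}) ∧ dx_i ∧ dx_j = sum_{i<j, k} (∂g_{ij}/∂x_k) dx_k ∧ dx_i ∧ dx_j.
Expand each term, using dx_k ∧ dx_i ∧ dx_j = sgn(permutation) dx_{(a)} ∧ dx_{(b)} ∧ dx_{(c)} with (a < b < c) sorted:

Collecting like 3-forms: d(omega) = 0.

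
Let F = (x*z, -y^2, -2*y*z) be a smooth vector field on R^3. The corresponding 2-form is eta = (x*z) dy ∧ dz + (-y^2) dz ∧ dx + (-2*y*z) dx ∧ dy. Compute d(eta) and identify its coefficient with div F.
d(eta) = (-4*y + z) dx ∧ dy ∧ dz; div F = -4*y + z

For a 2-form in R^3 of the form above, applying d gives a 3-form with coefficient ∂P/∂x + ∂Q/∂y + ∂R/∂z:
  ∂P/∂x = z
  ∂Q/∂y = -2*y
  ∂R/∂z = -2*y
Sum = -4*y + z, which is exactly div F.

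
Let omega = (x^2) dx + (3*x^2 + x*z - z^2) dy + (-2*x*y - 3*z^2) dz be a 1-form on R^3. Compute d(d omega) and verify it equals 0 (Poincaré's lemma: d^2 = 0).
d(d omega) = 0

Step 1: d omega = sum_{i<j} (∂f_j/∂x_i - ∂f_i/∂x_j) dx_i ∧ dx_j:
  coeff of dx ∧ dy: 6*x + z
  coeff of dx ∧ dz: -2*y
  coeff of dy ∧ dz: -3*x + 2*z
Step 2: Apply d again to each 2-form coefficient. The only possible 3-form in R^3 is dx ∧ dy ∧ dz, with coefficient
  ∂(coeff of dy∧dz)/∂x - ∂(coeff of dx∧dz)/∂y + ∂(coeff of dx∧dy)/∂z
  = ∂/∂x (-3*x + 2*z) - ∂/∂y (-2*y) + ∂/∂z (6*x + z).
Each of these terms simplifies to sums of mixed partials that cancel in pairs. The result is 0 (by equality of mixed partials for smooth functions — Schwarz / Clairaut).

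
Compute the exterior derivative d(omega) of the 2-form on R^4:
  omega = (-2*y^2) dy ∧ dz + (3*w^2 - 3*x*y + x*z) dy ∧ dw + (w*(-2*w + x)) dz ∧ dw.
d(omega) = (-3*y + z) dx ∧ dy ∧ dw + (-x) dy ∧ dz ∧ dw + (w) dx ∧ dz ∧ dw

For a 2-form omega = sum_{i<j} g_{ij} dx_i ∧ dx_j, the exterior derivative is
  d(omega) = sum_{i<j} d(g_{ij}) ∧ dx_i ∧ dx_j = sum_{i<j, k} (∂g_{ij}/∂x_k) dx_k ∧ dx_i ∧ dx_j.
Expand each term, using dx_k ∧ dx_i ∧ dx_j = sgn(permutation) dx_{(a)} ∧ dx_{(b)} ∧ dx_{(c)} with (a < b < c) sorted:
  d(3*w^2 - 3*x*y + x*z) includes (∂/∂x)(3*w^2 - 3*x*y + x*z) dx = (-3*y + z) dx, which multiplied by dy ∧ dw gives (-3*y + z) dx ∧ dy ∧ dw
  d(3*w^2 - 3*x*y + x*z) includes (∂/∂z)(3*w^2 - 3*x*y + x*z) dz = (x) dz, which multiplied by dy ∧ dw gives (-x) dy ∧ dz ∧ dw
  d(w*(-2*w + x)) includes (∂/∂x)(w*(-2*w + x)) dx = (w) dx, which multiplied by dz ∧ dw gives (w) dx ∧ dz ∧ dw
Collecting like 3-forms: d(omega) = (-3*y + z) dx ∧ dy ∧ dw + (-x) dy ∧ dz ∧ dw + (w) dx ∧ dz ∧ dw.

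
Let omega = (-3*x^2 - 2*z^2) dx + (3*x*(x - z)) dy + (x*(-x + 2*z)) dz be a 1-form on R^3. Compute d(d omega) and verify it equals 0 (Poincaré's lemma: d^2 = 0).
d(d omega) = 0

Step 1: d omega = sum_{i<j} (∂f_j/∂x_i - ∂f_i/∂x_j) dx_i ∧ dx_j:
  coeff of dx ∧ dy: 6*x - 3*z
  coeff of dx ∧ dz: -2*x + 6*z
  coeff of dy ∧ dz: 3*x
Step 2: Apply d again to each 2-form coefficient. The only possible 3-form in R^3 is dx ∧ dy ∧ dz, with coefficient
  ∂(coeff of dy∧dz)/∂x - ∂(coeff of dx∧dz)/∂y + ∂(coeff of dx∧dy)/∂z
  = ∂/∂x (3*x) - ∂/∂y (-2*x + 6*z) + ∂/∂z (6*x - 3*z).
Each of these terms simplifies to sums of mixed partials that cancel in pairs. The result is 0 (by equality of mixed partials for smooth functions — Schwarz / Clairaut).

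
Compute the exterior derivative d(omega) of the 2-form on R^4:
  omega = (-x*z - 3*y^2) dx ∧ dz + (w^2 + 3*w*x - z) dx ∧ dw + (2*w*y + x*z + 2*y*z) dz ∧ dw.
d(omega) = (6*y) dx ∧ dy ∧ dz + (z + 1) dx ∧ dz ∧ dw + (2*w + 2*z) dy ∧ dz ∧ dw

For a 2-form omega = sum_{i<j} g_{ij} dx_i ∧ dx_j, the exterior derivative is
  d(omega) = sum_{i<j} d(g_{ij}) ∧ dx_i ∧ dx_j = sum_{i<j, k} (∂g_{ij}/∂x_k) dx_k ∧ dx_i ∧ dx_j.
Expand each term, using dx_k ∧ dx_i ∧ dx_j = sgn(permutation) dx_{(a)} ∧ dx_{(b)} ∧ dx_{(c)} with (a < b < c) sorted:
  d(-x*z - 3*y^2) includes (∂/∂y)(-x*z - 3*y^2) dy = (-6*y) dy, which multiplied by dx ∧ dz gives (6*y) dx ∧ dy ∧ dz
  d(w^2 + 3*w*x - z) includes (∂/∂z)(w^2 + 3*w*x - z) dz = (-1) dz, which multiplied by dx ∧ dw gives (1) dx ∧ dz ∧ dw
  d(2*w*y + x*z + 2*y*z) includes (∂/∂x)(2*w*y + x*z + 2*y*z) dx = (z) dx, which multiplied by dz ∧ dw gives (z) dx ∧ dz ∧ dw
  d(2*w*y + x*z + 2*y*z) includes (∂/∂y)(2*w*y + x*z + 2*y*z) dy = (2*w + 2*z) dy, which multiplied by dz ∧ dw gives (2*w + 2*z) dy ∧ dz ∧ dw
Collecting like 3-forms: d(omega) = (6*y) dx ∧ dy ∧ dz + (z + 1) dx ∧ dz ∧ dw + (2*w + 2*z) dy ∧ dz ∧ dw.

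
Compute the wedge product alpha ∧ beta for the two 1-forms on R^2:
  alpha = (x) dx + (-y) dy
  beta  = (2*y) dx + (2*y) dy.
alpha ∧ beta = (2*y*(x + y)) dx ∧ dy

Distribute the wedge, using dx_i ∧ dx_j = -dx_j ∧ dx_i and dx_i ∧ dx_i = 0. For each pair (i, j) with i < j, the coefficient of dx_i ∧ dx_j in alpha ∧ beta is (alpha_i * beta_j - alpha_j * beta_i). Collecting: alpha ∧ beta = (2*y*(x + y)) dx ∧ dy.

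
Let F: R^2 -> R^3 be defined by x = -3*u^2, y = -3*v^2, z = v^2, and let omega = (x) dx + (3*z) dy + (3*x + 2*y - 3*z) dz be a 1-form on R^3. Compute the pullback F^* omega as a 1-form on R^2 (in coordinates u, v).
F^* omega = (18*u^3) du + (18*v*(-u^2 - 2*v^2)) dv

Using F^*(f dg) = (f ∘ F) d(g ∘ F), substitute each coordinate x_i by F_i(u, v) in f_i, and replace dx_i by d F_i = (∂F_i/∂u) du + (∂F_i/∂v) dv.
  For the x component: f_1(F) = -3*u^2; d F_1 = (-6*u) du + (0) dv
  For the y component: f_2(F) = 3*v^2; d F_2 = (0) du + (-6*v) dv
  For the z component: f_3(F) = -9*u^2 - 9*v^2; d F_3 = (0) du + (2*v) dv
Combining and collecting du, dv coefficients:
  coeff of du: 18*u^3
  coeff of dv: 18*v*(-u^2 - 2*v^2)
F^* omega = (18*u^3) du + (18*v*(-u^2 - 2*v^2)) dv.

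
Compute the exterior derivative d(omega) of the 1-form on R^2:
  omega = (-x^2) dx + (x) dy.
d(omega) = (1) dx ∧ dy

For a 1-form omega = sum_i f_i dx_i, the exterior derivative is
  d(omega) = sum_{i < j} (∂f_j/∂x_i - ∂f_i/∂x_j) dx_i ∧ dx_j.
  coefficient of dx ∧ dy: ∂f_2/∂x - ∂f_1/∂y = ∂(x)/∂x - ∂(-x^2)/∂y = 1
Assembling: d(omega) = (1) dx ∧ dy.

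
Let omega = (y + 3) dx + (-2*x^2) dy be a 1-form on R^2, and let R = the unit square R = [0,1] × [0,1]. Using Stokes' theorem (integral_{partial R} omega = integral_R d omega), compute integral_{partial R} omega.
integral_(partial R) omega = -3

Stokes: integral_partial_R omega = integral_R d omega with d omega = (∂Q/∂x - ∂P/∂y) dx ∧ dy.
  ∂Q/∂x = -4*x
  ∂P/∂y = 1
  integrand = ∂Q/∂x - ∂P/∂y = -4*x - 1.
Integrating over R: integral_0^1 integral_0^1 (-4*x - 1) dx dy = -3.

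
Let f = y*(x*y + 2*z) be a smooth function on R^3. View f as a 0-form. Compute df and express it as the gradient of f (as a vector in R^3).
df = (y^2) dx + (2*x*y + 2*z) dy + (2*y) dz; grad f = (y^2, 2*x*y + 2*z, 2*y)

For a 0-form f, d f = (∂f/∂x) dx + (∂f/∂y) dy + (∂f/∂z) dz. The components of the vector representation are exactly the entries of grad f in Cartesian coordinates:
  ∂f/∂x = y^2
  ∂f/∂y = 2*x*y + 2*z
  ∂f/∂z = 2*y.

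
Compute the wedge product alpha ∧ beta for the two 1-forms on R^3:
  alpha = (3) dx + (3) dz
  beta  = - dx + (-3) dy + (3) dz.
alpha ∧ beta = (-9) dx ∧ dy + (12) dx ∧ dz + (9) dy ∧ dz

Distribute the wedge, using dx_i ∧ dx_j = -dx_j ∧ dx_i and dx_i ∧ dx_i = 0. For each pair (i, j) with i < j, the coefficient of dx_i ∧ dx_j in alpha ∧ beta is (alpha_i * beta_j - alpha_j * beta_i). Collecting: alpha ∧ beta = (-9) dx ∧ dy + (12) dx ∧ dz + (9) dy ∧ dz.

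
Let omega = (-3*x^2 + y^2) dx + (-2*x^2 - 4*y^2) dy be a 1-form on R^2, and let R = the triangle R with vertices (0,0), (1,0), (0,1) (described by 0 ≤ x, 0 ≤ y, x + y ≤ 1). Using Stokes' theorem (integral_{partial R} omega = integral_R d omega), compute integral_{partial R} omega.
integral_(partial R) omega = -1

Stokes: integral_partial_R omega = integral_R d omega with d omega = (∂Q/∂x - ∂P/∂y) dx ∧ dy.
  ∂Q/∂x = -4*x
  ∂P/∂y = 2*y
  integrand = ∂Q/∂x - ∂P/∂y = -4*x - 2*y.
Integrating over R: integral_0^1 integral_0^{1-x} (-4*x - 2*y) dy dx = -1.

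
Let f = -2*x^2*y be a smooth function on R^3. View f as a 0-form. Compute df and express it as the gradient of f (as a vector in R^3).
df = (-4*x*y) dx + (-2*x^2) dy + (0) dz; grad f = (-4*x*y, -2*x^2, 0)

For a 0-form f, d f = (∂f/∂x) dx + (∂f/∂y) dy + (∂f/∂z) dz. The components of the vector representation are exactly the entries of grad f in Cartesian coordinates:
  ∂f/∂x = -4*x*y
  ∂f/∂y = -2*x^2
  ∂f/∂z = 0.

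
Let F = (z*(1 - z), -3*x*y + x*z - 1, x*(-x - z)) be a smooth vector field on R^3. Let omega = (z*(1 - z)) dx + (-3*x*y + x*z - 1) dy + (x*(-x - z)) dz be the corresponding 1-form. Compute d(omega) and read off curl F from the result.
d(omega) = (-x) dy ∧ dz + (2*x - z + 1) dz ∧ dx + (-3*y + z) dx ∧ dy; curl F = (-x, 2*x - z + 1, -3*y + z)

d omega = sum_{i<j} (∂f_j/∂x_i - ∂f_i/∂x_j) dx_i ∧ dx_j. Under the identification (dy ∧ dz, dz ∧ dx, dx ∧ dy) ↔ (e_x, e_y, e_z), the coefficients are exactly the components of curl F. Compute:
  ∂R/∂y - ∂Q/∂z = (0) - (x) = -x
  ∂P/∂z - ∂R/∂x = (1 - 2*z) - (-2*x - z) = 2*x - z + 1
  ∂Q/∂x - ∂P/∂y = (-3*y + z) - (0) = -3*y + z.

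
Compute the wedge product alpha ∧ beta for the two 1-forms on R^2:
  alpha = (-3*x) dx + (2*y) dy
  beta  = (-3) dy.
alpha ∧ beta = (9*x) dx ∧ dy

Distribute the wedge, using dx_i ∧ dx_j = -dx_j ∧ dx_i and dx_i ∧ dx_i = 0. For each pair (i, j) with i < j, the coefficient of dx_i ∧ dx_j in alpha ∧ beta is (alpha_i * beta_j - alpha_j * beta_i). Collecting: alpha ∧ beta = (9*x) dx ∧ dy.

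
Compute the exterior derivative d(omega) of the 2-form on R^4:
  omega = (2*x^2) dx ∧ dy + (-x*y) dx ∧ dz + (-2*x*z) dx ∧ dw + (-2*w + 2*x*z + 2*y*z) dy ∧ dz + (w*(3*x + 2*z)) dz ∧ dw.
d(omega) = (x + 2*z) dx ∧ dy ∧ dz + (3*w + 2*x) dx ∧ dz ∧ dw + (-2) dy ∧ dz ∧ dw

For a 2-form omega = sum_{i<j} g_{ij} dx_i ∧ dx_j, the exterior derivative is
  d(omega) = sum_{i<j} d(g_{ij}) ∧ dx_i ∧ dx_j = sum_{i<j, k} (∂g_{ij}/∂x_k) dx_k ∧ dx_i ∧ dx_j.
Expand each term, using dx_k ∧ dx_i ∧ dx_j = sgn(permutation) dx_{(a)} ∧ dx_{(b)} ∧ dx_{(c)} with (a < b < c) sorted:
  d(-x*y) includes (∂/∂y)(-x*y) dy = (-x) dy, which multiplied by dx ∧ dz gives (x) dx ∧ dy ∧ dz
  d(-2*x*z) includes (∂/∂z)(-2*x*z) dz = (-2*x) dz, which multiplied by dx ∧ dw gives (2*x) dx ∧ dz ∧ dw
  d(-2*w + 2*x*z + 2*y*z) includes (∂/∂x)(-2*w + 2*x*z + 2*y*z) dx = (2*z) dx, which multiplied by dy ∧ dz gives (2*z) dx ∧ dy ∧ dz
  d(-2*w + 2*x*z + 2*y*z) includes (∂/∂w)(-2*w + 2*x*z + 2*y*z) dw = (-2) dw, which multiplied by dy ∧ dz gives (-2) dy ∧ dz ∧ dw
  d(w*(3*x + 2*z)) includes (∂/∂x)(w*(3*x + 2*z)) dx = (3*w) dx, which multiplied by dz ∧ dw gives (3*w) dx ∧ dz ∧ dw
Collecting like 3-forms: d(omega) = (x + 2*z) dx ∧ dy ∧ dz + (3*w + 2*x) dx ∧ dz ∧ dw + (-2) dy ∧ dz ∧ dw.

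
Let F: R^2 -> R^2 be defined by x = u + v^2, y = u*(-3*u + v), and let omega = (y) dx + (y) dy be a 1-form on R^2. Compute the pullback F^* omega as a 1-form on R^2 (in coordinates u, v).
F^* omega = (u*(18*u^2 - 9*u*v - 3*u + v^2 + v)) du + (u*(-3*u^2 - 5*u*v + 2*v^2)) dv

Using F^*(f dg) = (f ∘ F) d(g ∘ F), substitute each coordinate x_i by F_i(u, v) in f_i, and replace dx_i by d F_i = (∂F_i/∂u) du + (∂F_i/∂v) dv.
  For the x component: f_1(F) = u*(-3*u + v); d F_1 = (1) du + (2*v) dv
  For the y component: f_2(F) = u*(-3*u + v); d F_2 = (-6*u + v) du + (u) dv
Combining and collecting du, dv coefficients:
  coeff of du: u*(18*u^2 - 9*u*v - 3*u + v^2 + v)
  coeff of dv: u*(-3*u^2 - 5*u*v + 2*v^2)
F^* omega = (u*(18*u^2 - 9*u*v - 3*u + v^2 + v)) du + (u*(-3*u^2 - 5*u*v + 2*v^2)) dv.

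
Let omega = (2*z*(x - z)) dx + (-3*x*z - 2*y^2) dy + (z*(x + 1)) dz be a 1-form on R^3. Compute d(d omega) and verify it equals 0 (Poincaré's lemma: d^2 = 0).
d(d omega) = 0

Step 1: d omega = sum_{i<j} (∂f_j/∂x_i - ∂f_i/∂x_j) dx_i ∧ dx_j:
  coeff of dx ∧ dy: -3*z
  coeff of dx ∧ dz: -2*x + 5*z
  coeff of dy ∧ dz: 3*x
Step 2: Apply d again to each 2-form coefficient. The only possible 3-form in R^3 is dx ∧ dy ∧ dz, with coefficient
  ∂(coeff of dy∧dz)/∂x - ∂(coeff of dx∧dz)/∂y + ∂(coeff of dx∧dy)/∂z
  = ∂/∂x (3*x) - ∂/∂y (-2*x + 5*z) + ∂/∂z (-3*z).
Each of these terms simplifies to sums of mixed partials that cancel in pairs. The result is 0 (by equality of mixed partials for smooth functions — Schwarz / Clairaut).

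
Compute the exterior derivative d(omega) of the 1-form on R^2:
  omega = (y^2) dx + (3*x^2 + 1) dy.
d(omega) = (6*x - 2*y) dx ∧ dy

For a 1-form omega = sum_i f_i dx_i, the exterior derivative is
  d(omega) = sum_{i < j} (∂f_j/∂x_i - ∂f_i/∂x_j) dx_i ∧ dx_j.
  coefficient of dx ∧ dy: ∂f_2/∂x - ∂f_1/∂y = ∂(3*x^2 + 1)/∂x - ∂(y^2)/∂y = 6*x - 2*y
Assembling: d(omega) = (6*x - 2*y) dx ∧ dy.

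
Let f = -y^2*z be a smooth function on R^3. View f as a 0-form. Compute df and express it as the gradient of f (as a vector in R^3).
df = (0) dx + (-2*y*z) dy + (-y^2) dz; grad f = (0, -2*y*z, -y^2)

For a 0-form f, d f = (∂f/∂x) dx + (∂f/∂y) dy + (∂f/∂z) dz. The components of the vector representation are exactly the entries of grad f in Cartesian coordinates:
  ∂f/∂x = 0
  ∂f/∂y = -2*y*z
  ∂f/∂z = -y^2.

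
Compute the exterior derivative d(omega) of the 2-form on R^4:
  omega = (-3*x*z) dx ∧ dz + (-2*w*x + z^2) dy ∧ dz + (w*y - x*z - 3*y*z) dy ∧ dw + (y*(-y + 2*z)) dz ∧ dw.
d(omega) = (-2*w) dx ∧ dy ∧ dz + (-x + y + 2*z) dy ∧ dz ∧ dw + (-z) dx ∧ dy ∧ dw

For a 2-form omega = sum_{i<j} g_{ij} dx_i ∧ dx_j, the exterior derivative is
  d(omega) = sum_{i<j} d(g_{ij}) ∧ dx_i ∧ dx_j = sum_{i<j, k} (∂g_{ij}/∂x_k) dx_k ∧ dx_i ∧ dx_j.
Expand each term, using dx_k ∧ dx_i ∧ dx_j = sgn(permutation) dx_{(a)} ∧ dx_{(b)} ∧ dx_{(c)} with (a < b < c) sorted:
  d(-2*w*x + z^2) includes (∂/∂x)(-2*w*x + z^2) dx = (-2*w) dx, which multiplied by dy ∧ dz gives (-2*w) dx ∧ dy ∧ dz
  d(-2*w*x + z^2) includes (∂/∂w)(-2*w*x + z^2) dw = (-2*x) dw, which multiplied by dy ∧ dz gives (-2*x) dy ∧ dz ∧ dw
  d(w*y - x*z - 3*y*z) includes (∂/∂x)(w*y - x*z - 3*y*z) dx = (-z) dx, which multiplied by dy ∧ dw gives (-z) dx ∧ dy ∧ dw
  d(w*y - x*z - 3*y*z) includes (∂/∂z)(w*y - x*z - 3*y*z) dz = (-x - 3*y) dz, which multiplied by dy ∧ dw gives (x + 3*y) dy ∧ dz ∧ dw
  d(y*(-y + 2*z)) includes (∂/∂y)(y*(-y + 2*z)) dy = (-2*y + 2*z) dy, which multiplied by dz ∧ dw gives (-2*y + 2*z) dy ∧ dz ∧ dw
Collecting like 3-forms: d(omega) = (-2*w) dx ∧ dy ∧ dz + (-x + y + 2*z) dy ∧ dz ∧ dw + (-z) dx ∧ dy ∧ dw.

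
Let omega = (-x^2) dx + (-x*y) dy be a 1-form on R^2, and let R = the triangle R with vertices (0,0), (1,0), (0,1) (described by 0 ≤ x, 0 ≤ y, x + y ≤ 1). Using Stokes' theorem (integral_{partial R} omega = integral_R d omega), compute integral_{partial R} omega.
integral_(partial R) omega = -1/6

Stokes: integral_partial_R omega = integral_R d omega with d omega = (∂Q/∂x - ∂P/∂y) dx ∧ dy.
  ∂Q/∂x = -y
  ∂P/∂y = 0
  integrand = ∂Q/∂x - ∂P/∂y = -y.
Integrating over R: integral_0^1 integral_0^{1-x} (-y) dy dx = -1/6.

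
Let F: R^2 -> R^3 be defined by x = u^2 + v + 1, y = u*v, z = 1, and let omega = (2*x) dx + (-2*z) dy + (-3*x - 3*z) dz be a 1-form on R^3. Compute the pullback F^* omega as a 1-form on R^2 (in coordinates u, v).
F^* omega = (4*u^3 + 4*u*v + 4*u - 2*v) du + (2*u^2 - 2*u + 2*v + 2) dv

Using F^*(f dg) = (f ∘ F) d(g ∘ F), substitute each coordinate x_i by F_i(u, v) in f_i, and replace dx_i by d F_i = (∂F_i/∂u) du + (∂F_i/∂v) dv.
  For the x component: f_1(F) = 2*u^2 + 2*v + 2; d F_1 = (2*u) du + (1) dv
  For the y component: f_2(F) = -2; d F_2 = (v) du + (u) dv
  For the z component: f_3(F) = -3*u^2 - 3*v - 6; d F_3 = (0) du + (0) dv
Combining and collecting du, dv coefficients:
  coeff of du: 4*u^3 + 4*u*v + 4*u - 2*v
  coeff of dv: 2*u^2 - 2*u + 2*v + 2
F^* omega = (4*u^3 + 4*u*v + 4*u - 2*v) du + (2*u^2 - 2*u + 2*v + 2) dv.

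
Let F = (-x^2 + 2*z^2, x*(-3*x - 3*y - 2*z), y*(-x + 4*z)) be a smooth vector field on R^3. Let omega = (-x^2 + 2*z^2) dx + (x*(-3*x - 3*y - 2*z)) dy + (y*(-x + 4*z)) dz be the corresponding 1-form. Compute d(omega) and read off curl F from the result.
d(omega) = (x + 4*z) dy ∧ dz + (y + 4*z) dz ∧ dx + (-6*x - 3*y - 2*z) dx ∧ dy; curl F = (x + 4*z, y + 4*z, -6*x - 3*y - 2*z)

d omega = sum_{i<j} (∂f_j/∂x_i - ∂f_i/∂x_j) dx_i ∧ dx_j. Under the identification (dy ∧ dz, dz ∧ dx, dx ∧ dy) ↔ (e_x, e_y, e_z), the coefficients are exactly the components of curl F. Compute:
  ∂R/∂y - ∂Q/∂z = (-x + 4*z) - (-2*x) = x + 4*z
  ∂P/∂z - ∂R/∂x = (4*z) - (-y) = y + 4*z
  ∂Q/∂x - ∂P/∂y = (-6*x - 3*y - 2*z) - (0) = -6*x - 3*y - 2*z.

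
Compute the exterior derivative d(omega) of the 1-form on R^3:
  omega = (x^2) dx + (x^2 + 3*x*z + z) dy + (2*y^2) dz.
d(omega) = (2*x + 3*z) dx ∧ dy + (-3*x + 4*y - 1) dy ∧ dz

For a 1-form omega = sum_i f_i dx_i, the exterior derivative is
  d(omega) = sum_{i < j} (∂f_j/∂x_i - ∂f_i/∂x_j) dx_i ∧ dx_j.
  coefficient of dx ∧ dy: ∂f_2/∂x - ∂f_1/∂y = ∂(x^2 + 3*x*z + z)/∂x - ∂(x^2)/∂y = 2*x + 3*z
  coefficient of dy ∧ dz: ∂f_3/∂y - ∂f_2/∂z = ∂(2*y^2)/∂y - ∂(x^2 + 3*x*z + z)/∂z = -3*x + 4*y - 1
Assembling: d(omega) = (2*x + 3*z) dx ∧ dy + (-3*x + 4*y - 1) dy ∧ dz.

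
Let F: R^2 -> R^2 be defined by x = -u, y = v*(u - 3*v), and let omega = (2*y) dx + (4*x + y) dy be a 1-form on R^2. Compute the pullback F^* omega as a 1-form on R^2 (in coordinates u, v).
F^* omega = (v*(u*v - 6*u - 3*v^2 + 6*v)) du + (u^2*v - 4*u^2 - 9*u*v^2 + 24*u*v + 18*v^3) dv

Using F^*(f dg) = (f ∘ F) d(g ∘ F), substitute each coordinate x_i by F_i(u, v) in f_i, and replace dx_i by d F_i = (∂F_i/∂u) du + (∂F_i/∂v) dv.
  For the x component: f_1(F) = 2*v*(u - 3*v); d F_1 = (-1) du + (0) dv
  For the y component: f_2(F) = u*v - 4*u - 3*v^2; d F_2 = (v) du + (u - 6*v) dv
Combining and collecting du, dv coefficients:
  coeff of du: v*(u*v - 6*u - 3*v^2 + 6*v)
  coeff of dv: u^2*v - 4*u^2 - 9*u*v^2 + 24*u*v + 18*v^3
F^* omega = (v*(u*v - 6*u - 3*v^2 + 6*v)) du + (u^2*v - 4*u^2 - 9*u*v^2 + 24*u*v + 18*v^3) dv.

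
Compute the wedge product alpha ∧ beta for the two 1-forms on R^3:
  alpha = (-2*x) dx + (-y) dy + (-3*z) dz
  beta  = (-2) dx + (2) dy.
alpha ∧ beta = (-4*x - 2*y) dx ∧ dy + (-6*z) dx ∧ dz + (6*z) dy ∧ dz

Distribute the wedge, using dx_i ∧ dx_j = -dx_j ∧ dx_i and dx_i ∧ dx_i = 0. For each pair (i, j) with i < j, the coefficient of dx_i ∧ dx_j in alpha ∧ beta is (alpha_i * beta_j - alpha_j * beta_i). Collecting: alpha ∧ beta = (-4*x - 2*y) dx ∧ dy + (-6*z) dx ∧ dz + (6*z) dy ∧ dz.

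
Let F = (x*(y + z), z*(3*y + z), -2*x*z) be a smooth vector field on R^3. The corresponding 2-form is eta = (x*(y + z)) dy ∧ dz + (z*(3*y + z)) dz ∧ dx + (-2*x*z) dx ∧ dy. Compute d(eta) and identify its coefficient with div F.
d(eta) = (-2*x + y + 4*z) dx ∧ dy ∧ dz; div F = -2*x + y + 4*z

For a 2-form in R^3 of the form above, applying d gives a 3-form with coefficient ∂P/∂x + ∂Q/∂y + ∂R/∂z:
  ∂P/∂x = y + z
  ∂Q/∂y = 3*z
  ∂R/∂z = -2*x
Sum = -2*x + y + 4*z, which is exactly div F.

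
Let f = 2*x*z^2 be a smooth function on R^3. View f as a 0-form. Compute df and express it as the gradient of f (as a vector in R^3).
df = (2*z^2) dx + (0) dy + (4*x*z) dz; grad f = (2*z^2, 0, 4*x*z)

For a 0-form f, d f = (∂f/∂x) dx + (∂f/∂y) dy + (∂f/∂z) dz. The components of the vector representation are exactly the entries of grad f in Cartesian coordinates:
  ∂f/∂x = 2*z^2
  ∂f/∂y = 0
  ∂f/∂z = 4*x*z.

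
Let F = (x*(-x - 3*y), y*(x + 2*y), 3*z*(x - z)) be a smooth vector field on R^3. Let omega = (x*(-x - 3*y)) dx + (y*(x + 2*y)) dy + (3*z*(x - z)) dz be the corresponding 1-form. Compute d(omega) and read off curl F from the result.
d(omega) = (0) dy ∧ dz + (-3*z) dz ∧ dx + (3*x + y) dx ∧ dy; curl F = (0, -3*z, 3*x + y)

d omega = sum_{i<j} (∂f_j/∂x_i - ∂f_i/∂x_j) dx_i ∧ dx_j. Under the identification (dy ∧ dz, dz ∧ dx, dx ∧ dy) ↔ (e_x, e_y, e_z), the coefficients are exactly the components of curl F. Compute:
  ∂R/∂y - ∂Q/∂z = (0) - (0) = 0
  ∂P/∂z - ∂R/∂x = (0) - (3*z) = -3*z
  ∂Q/∂x - ∂P/∂y = (y) - (-3*x) = 3*x + y.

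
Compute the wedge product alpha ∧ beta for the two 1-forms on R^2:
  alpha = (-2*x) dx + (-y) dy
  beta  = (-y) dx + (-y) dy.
alpha ∧ beta = (y*(2*x - y)) dx ∧ dy

Distribute the wedge, using dx_i ∧ dx_j = -dx_j ∧ dx_i and dx_i ∧ dx_i = 0. For each pair (i, j) with i < j, the coefficient of dx_i ∧ dx_j in alpha ∧ beta is (alpha_i * beta_j - alpha_j * beta_i). Collecting: alpha ∧ beta = (y*(2*x - y)) dx ∧ dy.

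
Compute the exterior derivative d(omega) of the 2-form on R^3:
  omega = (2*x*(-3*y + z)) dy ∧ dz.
d(omega) = (-6*y + 2*z) dx ∧ dy ∧ dz

For a 2-form omega = sum_{i<j} g_{ij} dx_i ∧ dx_j, the exterior derivative is
  d(omega) = sum_{i<j} d(g_{ij}) ∧ dx_i ∧ dx_j = sum_{i<j, k} (∂g_{ij}/∂x_k) dx_k ∧ dx_i ∧ dx_j.
Expand each term, using dx_k ∧ dx_i ∧ dx_j = sgn(permutation) dx_{(a)} ∧ dx_{(b)} ∧ dx_{(c)} with (a < b < c) sorted:
  d(2*x*(-3*y + z)) includes (∂/∂x)(2*x*(-3*y + z)) dx = (-6*y + 2*z) dx, which multiplied by dy ∧ dz gives (-6*y + 2*z) dx ∧ dy ∧ dz
Collecting like 3-forms: d(omega) = (-6*y + 2*z) dx ∧ dy ∧ dz.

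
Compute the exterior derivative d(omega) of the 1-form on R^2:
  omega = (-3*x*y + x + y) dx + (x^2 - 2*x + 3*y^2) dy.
d(omega) = (5*x - 3) dx ∧ dy

For a 1-form omega = sum_i f_i dx_i, the exterior derivative is
  d(omega) = sum_{i < j} (∂f_j/∂x_i - ∂f_i/∂x_j) dx_i ∧ dx_j.
  coefficient of dx ∧ dy: ∂f_2/∂x - ∂f_1/∂y = ∂(x^2 - 2*x + 3*y^2)/∂x - ∂(-3*x*y + x + y)/∂y = 5*x - 3
Assembling: d(omega) = (5*x - 3) dx ∧ dy.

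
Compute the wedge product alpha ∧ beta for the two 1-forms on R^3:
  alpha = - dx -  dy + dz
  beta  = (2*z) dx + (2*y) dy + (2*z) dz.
alpha ∧ beta = (-2*y + 2*z) dx ∧ dy + (-4*z) dx ∧ dz + (-2*y - 2*z) dy ∧ dz

Distribute the wedge, using dx_i ∧ dx_j = -dx_j ∧ dx_i and dx_i ∧ dx_i = 0. For each pair (i, j) with i < j, the coefficient of dx_i ∧ dx_j in alpha ∧ beta is (alpha_i * beta_j - alpha_j * beta_i). Collecting: alpha ∧ beta = (-2*y + 2*z) dx ∧ dy + (-4*z) dx ∧ dz + (-2*y - 2*z) dy ∧ dz.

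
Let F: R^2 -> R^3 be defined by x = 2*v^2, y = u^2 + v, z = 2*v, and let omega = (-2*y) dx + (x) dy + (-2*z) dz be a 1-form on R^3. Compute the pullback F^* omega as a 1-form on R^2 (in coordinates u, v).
F^* omega = (4*u*v^2) du + (2*v*(-4*u^2 - 3*v - 4)) dv

Using F^*(f dg) = (f ∘ F) d(g ∘ F), substitute each coordinate x_i by F_i(u, v) in f_i, and replace dx_i by d F_i = (∂F_i/∂u) du + (∂F_i/∂v) dv.
  For the x component: f_1(F) = -2*u^2 - 2*v; d F_1 = (0) du + (4*v) dv
  For the y component: f_2(F) = 2*v^2; d F_2 = (2*u) du + (1) dv
  For the z component: f_3(F) = -4*v; d F_3 = (0) du + (2) dv
Combining and collecting du, dv coefficients:
  coeff of du: 4*u*v^2
  coeff of dv: 2*v*(-4*u^2 - 3*v - 4)
F^* omega = (4*u*v^2) du + (2*v*(-4*u^2 - 3*v - 4)) dv.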